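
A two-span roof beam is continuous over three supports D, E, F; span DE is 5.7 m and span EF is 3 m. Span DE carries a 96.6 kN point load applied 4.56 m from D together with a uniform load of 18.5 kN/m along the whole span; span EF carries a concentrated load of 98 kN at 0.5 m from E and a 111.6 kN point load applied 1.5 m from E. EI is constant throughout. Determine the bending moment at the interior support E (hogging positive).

M_E = 135.7 kN·m

Take M_E as the redundant. Released structure: two simple spans DE and EF with a hinge at E.
Rotations at E on the released spans (each span's end-slope, ×1/EI):
  span DE: point load 96.6 at a = 4.56: Pab(L + a)/(6LEI) = 150.6/EI
  span DE: UDL 18.5: wL³/(24EI) = 142.8/EI
  span EF: point load 98 at a = 0.5: Pab(L + b)/(6LEI) = 37.43/EI
  span EF: point load 111.6 at a = 1.5: Pab(L + b)/(6LEI) = 62.77/EI
  relative rotation θ_0 = (293.4 + 100.2)/EI = 393.6/EI
A unit hogging moment at E produces rotation L₁/(3EI) + L₂/(3EI) = 2.9/EI.
Compatibility: M_E·(L₁+L₂)/(3EI) = θ_0, giving M_E = 135.7 kN·m (hogging).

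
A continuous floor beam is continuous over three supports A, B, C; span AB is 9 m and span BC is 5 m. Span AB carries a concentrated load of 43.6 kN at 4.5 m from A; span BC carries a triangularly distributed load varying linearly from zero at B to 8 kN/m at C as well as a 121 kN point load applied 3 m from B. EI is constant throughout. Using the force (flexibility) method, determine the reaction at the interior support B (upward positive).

R_B = 104.2 kN

Insert a hinge at B; M_B is the redundant, and each span becomes simply supported.
Discontinuity in slope at B on the released structure — sum the simple-span end rotations:
  span AB: point load 43.6 at a = 4.5: Pab(L + a)/(6LEI) = 220.7/EI
  span BC: triangular load, peak 8: 7w₀L³/(360EI) = 19.44/EI
  span BC: point load 121 at a = 3: Pab(L + b)/(6LEI) = 169.4/EI
  relative rotation θ_0 = (220.7 + 188.8)/EI = 409.6/EI
A unit hogging moment at B produces rotation L₁/(3EI) + L₂/(3EI) = 4.667/EI.
Compatibility: M_B·(L₁+L₂)/(3EI) = θ_0, giving M_B = 87.76 kN·m (hogging).
Span AB, ΣM about A with M_B applied at B: R_B^{AB}·9 = 196.2 + 87.76, so R_B^{AB} = 31.55 kN and R_A = 43.6 − 31.55 = 12.05 kN.
Span BC, ΣM about C: R_B^{BC}·5 = 275.3 + 87.76, so R_B^{BC} = 72.62 kN and R_C = 141 − 72.62 = 68.38 kN.
R_B = 31.55 + 72.62 = 104.2 kN.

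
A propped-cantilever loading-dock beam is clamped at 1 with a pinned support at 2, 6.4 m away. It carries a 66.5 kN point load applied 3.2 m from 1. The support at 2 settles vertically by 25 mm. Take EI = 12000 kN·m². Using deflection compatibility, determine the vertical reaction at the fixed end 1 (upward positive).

R_1 = 49.15 kN

Choose R_2 as the redundant. The primary structure is the cantilever fixed at 1.
Downward deflection at the released point 2 due to the loads:
  point load 66.5 at a = 3.2: Pa²(3L − a)/(6EI) = 1816/EI
Flexibility coefficient — unit upward force at 2: δ_{22} = L³/(3EI) = 87.38/EI.
With EI = 12000 kN·m²: δ_0 = 0.15132 m and δ_{22} = 0.007282 m/kN.
Compatibility — the beam at 2 must follow the support down by 0.025 m: δ_0 − R_2·δ_{22} = 0.025, so R_2 = (0.15132 − 0.025)/0.007282 = 17.35 kN.
Vertical equilibrium: R_1 = ΣP − R_2 = 66.5 − 17.35 = 49.15 kN.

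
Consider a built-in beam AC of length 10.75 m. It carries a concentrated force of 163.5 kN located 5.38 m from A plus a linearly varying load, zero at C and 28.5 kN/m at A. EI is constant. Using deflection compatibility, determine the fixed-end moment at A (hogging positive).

Take the two fixed-end moments M_A, M_C as redundants; the released structure is the simple span AC.
On the primary (simply-supported) span, the end slopes from the loading are:
  at A: point load 163.5 at a = 5.38: Pab(L + b)/(6LEI) = 1181/EI
  at C: point load 163.5 at a = 5.38: Pab(L + a)/(6LEI) = 1181/EI
  at A: triangular load, peak 28.5: w₀L³/(45EI) = 786.8/EI
  at C: triangular load, peak 28.5: 7w₀L³/(360EI) = 688.4/EI
  θ_A0 = 1967/EI,  θ_C0 = 1870/EI
Flexibility coefficients: a unit moment at one end gives L/(3EI) there and L/(6EI) at the far end, so f₁₁ = f₂₂ = 3.583/EI and f₁₂ = f₂₁ = 1.792/EI.
Compatibility — zero rotation at each built-in end:
  3.583 M_A + 1.792 M_C = 1967
  1.792 M_A + 3.583 M_C = 1870
Solving the pair gives M_A = 384.2 kN·m and M_C = 329.7 kN·m (hogging).

M_A = 384.2 kN·m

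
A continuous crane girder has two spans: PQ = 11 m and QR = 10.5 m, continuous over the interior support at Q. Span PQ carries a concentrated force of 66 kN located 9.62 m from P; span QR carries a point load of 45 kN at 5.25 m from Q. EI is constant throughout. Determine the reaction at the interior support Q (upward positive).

Release continuity at Q by inserting a hinge; the redundant is the internal moment M_Q. The primary structure is two simply-supported spans PQ and QR.
Discontinuity in slope at Q on the released structure — sum the simple-span end rotations:
  span PQ: point load 66 at a = 9.62: Pab(L + a)/(6LEI) = 273.7/EI
  span QR: point load 45 at a = 5.25: Pab(L + b)/(6LEI) = 310.1/EI
  relative rotation θ_0 = (273.7 + 310.1)/EI = 583.8/EI
A unit hogging moment at Q produces rotation L₁/(3EI) + L₂/(3EI) = 7.167/EI.
Compatibility: M_Q·(L₁+L₂)/(3EI) = θ_0, giving M_Q = 81.46 kN·m (hogging).
Span PQ, ΣM about P with M_Q applied at Q: R_Q^{PQ}·11 = 634.9 + 81.46, so R_Q^{PQ} = 65.13 kN and R_P = 66 − 65.13 = 0.8742 kN.
Span QR, ΣM about R: R_Q^{QR}·10.5 = 236.2 + 81.46, so R_Q^{QR} = 30.26 kN and R_R = 45 − 30.26 = 14.74 kN.
R_Q = 65.13 + 30.26 = 95.38 kN.

R_Q = 95.38 kN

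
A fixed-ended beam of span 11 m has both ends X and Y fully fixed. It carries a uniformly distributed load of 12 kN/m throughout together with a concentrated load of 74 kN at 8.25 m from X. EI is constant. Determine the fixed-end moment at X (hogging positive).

Release both end moments; the primary structure is a simply-supported span XY with redundants M_X and M_Y.
Simple-span end rotations at X and Y under the given loads:
  at X: UDL 12: wL³/(24EI) = 665.5/EI
  at Y: UDL 12: wL³/(24EI) = 665.5/EI
  at X: point load 74 at a = 8.25: Pab(L + b)/(6LEI) = 349.8/EI
  at Y: point load 74 at a = 8.25: Pab(L + a)/(6LEI) = 489.7/EI
  θ_X0 = 1015/EI,  θ_Y0 = 1155/EI
Flexibility coefficients: a unit moment at one end gives L/(3EI) there and L/(6EI) at the far end, so f₁₁ = f₂₂ = 3.667/EI and f₁₂ = f₂₁ = 1.833/EI.
Compatibility — zero rotation at each built-in end:
  3.667 M_X + 1.833 M_Y = 1015
  1.833 M_X + 3.667 M_Y = 1155
Solving the pair gives M_X = 159.2 kN·m and M_Y = 235.5 kN·m (hogging).

M_X = 159.2 kN·m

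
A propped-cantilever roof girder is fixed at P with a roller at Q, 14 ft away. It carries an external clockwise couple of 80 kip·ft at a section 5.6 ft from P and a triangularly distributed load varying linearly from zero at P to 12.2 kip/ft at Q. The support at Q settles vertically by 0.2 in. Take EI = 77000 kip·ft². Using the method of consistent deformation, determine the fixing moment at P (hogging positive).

Choose R_Q as the redundant. The primary structure is the cantilever fixed at P.
Deflection at Q on the released cantilever, summing each load's contribution:
  clockwise couple 80 at a = 5.6: M₀a(2L − a)/(2EI) = 5018/EI
  triangular load, peak 12.2 at the free end: 11w₀L⁴/(120EI) = 42962/EI
  δ_0 = 47979/EI
Tip deflection under a unit load at Q: L³/(3EI) = 914.7/EI.
With EI = 77000 kip·ft²: δ_0 = 0.62311 ft and δ_{QQ} = 0.011879 ft/kip.
Compatibility — the beam at Q must follow the support down by 0.01667 ft: δ_0 − R_Q·δ_{QQ} = 0.01667, so R_Q = (0.62311 − 0.01667)/0.011879 = 51.05 kip.
Moment equilibrium about P: M_P = Σ(load moments about P) − R_Q·L = 877.1 − 51.05×14 = 162.3 kip·ft.

M_P = 162.3 kip·ft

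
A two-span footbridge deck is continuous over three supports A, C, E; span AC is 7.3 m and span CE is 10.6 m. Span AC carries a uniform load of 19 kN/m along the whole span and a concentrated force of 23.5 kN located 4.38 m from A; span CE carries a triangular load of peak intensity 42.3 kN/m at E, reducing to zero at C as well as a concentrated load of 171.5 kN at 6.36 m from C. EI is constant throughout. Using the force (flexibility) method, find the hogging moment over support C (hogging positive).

Take M_C as the redundant. Released structure: two simple spans AC and CE with a hinge at C.
Discontinuity in slope at C on the released structure — sum the simple-span end rotations:
  span AC: UDL 19: wL³/(24EI) = 308/EI
  span AC: point load 23.5 at a = 4.38: Pab(L + a)/(6LEI) = 80.15/EI
  span CE: triangular load, peak 42.3: 7w₀L³/(360EI) = 979.6/EI
  span CE: point load 171.5 at a = 6.36: Pab(L + b)/(6LEI) = 1079/EI
  relative rotation θ_0 = (388.1 + 2059)/EI = 2447/EI
A unit hogging moment at C produces rotation L₁/(3EI) + L₂/(3EI) = 5.967/EI.
Slope continuity at C: θ_0 = M_C·5.967/EI, so M_C = 2447/5.967 = 410.1 kN·m (hogging).

M_C = 410.1 kN·m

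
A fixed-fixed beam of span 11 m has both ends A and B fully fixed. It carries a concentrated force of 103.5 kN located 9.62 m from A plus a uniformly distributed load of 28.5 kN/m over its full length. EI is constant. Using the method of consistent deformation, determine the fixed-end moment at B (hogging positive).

M_B = 396.6 kN·m

Release both end moments; the primary structure is a simply-supported span AB with redundants M_A and M_B.
Simple-span end rotations at A and B under the given loads:
  at A: point load 103.5 at a = 9.62: Pab(L + b)/(6LEI) = 257.7/EI
  at B: point load 103.5 at a = 9.62: Pab(L + a)/(6LEI) = 429.3/EI
  at A: UDL 28.5: wL³/(24EI) = 1581/EI
  at B: UDL 28.5: wL³/(24EI) = 1581/EI
  θ_A0 = 1838/EI,  θ_B0 = 2010/EI
Flexibility coefficients: a unit moment at one end gives L/(3EI) there and L/(6EI) at the far end, so f₁₁ = f₂₂ = 3.667/EI and f₁₂ = f₂₁ = 1.833/EI.
Compatibility — zero rotation at each built-in end:
  3.667 M_A + 1.833 M_B = 1838
  1.833 M_A + 3.667 M_B = 2010
Solving the pair gives M_A = 303 kN·m and M_B = 396.6 kN·m (hogging).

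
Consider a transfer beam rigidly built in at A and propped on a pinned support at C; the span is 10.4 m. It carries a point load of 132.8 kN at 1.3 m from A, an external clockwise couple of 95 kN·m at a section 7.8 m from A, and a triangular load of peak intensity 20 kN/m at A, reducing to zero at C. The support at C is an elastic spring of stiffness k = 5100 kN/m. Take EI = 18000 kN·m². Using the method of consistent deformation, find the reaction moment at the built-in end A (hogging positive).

M_A = 250.8 kN·m

Remove the prop at C; the released (primary) structure is a cantilever built in at A.
Primary-structure tip deflection at C by superposition:
  point load 132.8 at a = 1.3: Pa²(3L − a)/(6EI) = 1118/EI
  clockwise couple 95 at a = 7.8: M₀a(2L − a)/(2EI) = 4816/EI
  triangular load, peak 20 at the fixed end: w₀L⁴/(30EI) = 7799/EI
  δ_0 = 13734/EI
Tip deflection under a unit load at C: L³/(3EI) = 375/EI.
With EI = 18000 kN·m²: δ_0 = 0.763 m and δ_{CC} = 0.020831 m/kN.
Compatibility — the spring shortens by R_C/k under the reaction it provides: δ_0 − R_C·δ_{CC} = R_C/k. With 1/k = 0.000196 m/kN, R_C = δ_0 / (δ_{CC} + 1/k) = 0.763 / (0.020831 + 0.000196) = 36.29 kN.
Moment equilibrium about A: M_A = Σ(load moments about A) − R_C·L = 628.2 − 36.29×10.4 = 250.8 kN·m.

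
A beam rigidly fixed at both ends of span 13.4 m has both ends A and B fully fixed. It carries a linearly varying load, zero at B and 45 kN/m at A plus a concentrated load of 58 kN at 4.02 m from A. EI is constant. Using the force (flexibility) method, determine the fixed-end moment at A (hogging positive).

Take the two fixed-end moments M_A, M_B as redundants; the released structure is the simple span AB.
End rotations of the released simple span under the applied load (×1/EI):
  at A: triangular load, peak 45: w₀L³/(45EI) = 2406/EI
  at B: triangular load, peak 45: 7w₀L³/(360EI) = 2105/EI
  at A: point load 58 at a = 4.02: Pab(L + b)/(6LEI) = 619.7/EI
  at B: point load 58 at a = 4.02: Pab(L + a)/(6LEI) = 473.9/EI
  θ_A0 = 3026/EI,  θ_B0 = 2579/EI
Flexibility coefficients: a unit moment at one end gives L/(3EI) there and L/(6EI) at the far end, so f₁₁ = f₂₂ = 4.467/EI and f₁₂ = f₂₁ = 2.233/EI.
Compatibility — zero rotation at each built-in end:
  4.467 M_A + 2.233 M_B = 3026
  2.233 M_A + 4.467 M_B = 2579
Solving the pair gives M_A = 518.3 kN·m and M_B = 318.3 kN·m (hogging).

M_A = 518.3 kN·m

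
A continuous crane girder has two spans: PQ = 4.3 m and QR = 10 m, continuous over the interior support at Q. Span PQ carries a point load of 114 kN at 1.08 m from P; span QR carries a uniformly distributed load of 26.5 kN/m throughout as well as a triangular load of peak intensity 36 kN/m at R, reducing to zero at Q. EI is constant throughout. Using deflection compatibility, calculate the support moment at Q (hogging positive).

Take M_Q as the redundant. Released structure: two simple spans PQ and QR with a hinge at Q.
Rotations at Q on the released spans (each span's end-slope, ×1/EI):
  span PQ: point load 114 at a = 1.08: Pab(L + a)/(6LEI) = 82.67/EI
  span QR: UDL 26.5: wL³/(24EI) = 1104/EI
  span QR: triangular load, peak 36: 7w₀L³/(360EI) = 700/EI
  relative rotation θ_0 = (82.67 + 1804)/EI = 1887/EI
A unit hogging moment at Q produces rotation L₁/(3EI) + L₂/(3EI) = 4.767/EI.
Compatibility: M_Q·(L₁+L₂)/(3EI) = θ_0, giving M_Q = 395.8 kN·m (hogging).

M_Q = 395.8 kN·m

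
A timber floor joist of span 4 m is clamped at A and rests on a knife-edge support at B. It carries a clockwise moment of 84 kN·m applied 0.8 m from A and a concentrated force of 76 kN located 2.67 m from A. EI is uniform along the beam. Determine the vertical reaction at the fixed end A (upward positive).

Take the reaction at B as the redundant and release it; the primary structure is a cantilever fixed at A.
Primary-structure tip deflection at B by superposition:
  clockwise couple 84 at a = 0.8: M₀a(2L − a)/(2EI) = 241.9/EI
  point load 76 at a = 2.67: Pa²(3L − a)/(6EI) = 842.5/EI
  δ_0 = 1084/EI
Tip deflection under a unit load at B: L³/(3EI) = 21.33/EI.
Compatibility at B: δ_0 − R_B·δ_{BB} = 0, so R_B = 1084/21.33 = 50.83 kN.
Vertical equilibrium: R_A = ΣP − R_B = 76 − 50.83 = 25.17 kN.

R_A = 25.17 kN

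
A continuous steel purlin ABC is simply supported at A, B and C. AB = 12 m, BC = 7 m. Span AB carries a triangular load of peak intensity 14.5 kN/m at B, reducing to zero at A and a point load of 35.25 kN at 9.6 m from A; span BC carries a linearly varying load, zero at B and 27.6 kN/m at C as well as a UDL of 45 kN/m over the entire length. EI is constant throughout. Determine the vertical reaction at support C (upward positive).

Take M_B as the redundant. Released structure: two simple spans AB and BC with a hinge at B.
End slopes at the hinge B, treating each span as simply supported:
  span AB: triangular load, peak 14.5: w₀L³/(45EI) = 556.8/EI
  span AB: point load 35.25 at a = 9.6: Pab(L + a)/(6LEI) = 243.6/EI
  span BC: triangular load, peak 27.6: 7w₀L³/(360EI) = 184.1/EI
  span BC: UDL 45: wL³/(24EI) = 643.1/EI
  relative rotation θ_0 = (800.4 + 827.2)/EI = 1628/EI
A unit hogging moment at B produces rotation L₁/(3EI) + L₂/(3EI) = 6.333/EI.
Slope continuity at B: θ_0 = M_B·6.333/EI, so M_B = 1628/6.333 = 257 kN·m (hogging).
Span BC, ΣM about C: R_B^{BC}·7 = 1328 + 257, so R_B^{BC} = 226.4 kN and R_C = 411.6 − 226.4 = 185.2 kN.

R_C = 185.2 kN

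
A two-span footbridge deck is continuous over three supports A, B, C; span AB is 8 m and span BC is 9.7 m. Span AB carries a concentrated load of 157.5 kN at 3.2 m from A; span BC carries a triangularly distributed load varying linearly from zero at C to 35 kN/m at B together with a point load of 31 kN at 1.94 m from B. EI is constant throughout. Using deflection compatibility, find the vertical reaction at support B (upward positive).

Release continuity at B by inserting a hinge; the redundant is the internal moment M_B. The primary structure is two simply-supported spans AB and BC.
Rotations at B on the released spans (each span's end-slope, ×1/EI):
  span AB: point load 157.5 at a = 3.2: Pab(L + a)/(6LEI) = 564.5/EI
  span BC: triangular load, peak 35: w₀L³/(45EI) = 709.9/EI
  span BC: point load 31 at a = 1.94: Pab(L + b)/(6LEI) = 140/EI
  relative rotation θ_0 = (564.5 + 849.9)/EI = 1414/EI
A unit hogging moment at B produces rotation L₁/(3EI) + L₂/(3EI) = 5.9/EI.
Slope continuity at B: θ_0 = M_B·5.9/EI, so M_B = 1414/5.9 = 239.7 kN·m (hogging).
Span AB, ΣM about A with M_B applied at B: R_B^{AB}·8 = 504 + 239.7, so R_B^{AB} = 92.96 kN and R_A = 157.5 − 92.96 = 64.54 kN.
Span BC, ΣM about C: R_B^{BC}·9.7 = 1338 + 239.7, so R_B^{BC} = 162.7 kN and R_C = 200.8 − 162.7 = 38.07 kN.
R_B = 92.96 + 162.7 = 255.6 kN.

R_B = 255.6 kN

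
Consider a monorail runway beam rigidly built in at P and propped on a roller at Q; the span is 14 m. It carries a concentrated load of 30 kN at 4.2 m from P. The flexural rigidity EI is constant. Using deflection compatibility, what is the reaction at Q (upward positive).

R_Q = 3.645 kN

Remove the prop at Q; the released (primary) structure is a cantilever built in at P.
Primary-structure tip deflection at Q by superposition:
  point load 30 at a = 4.2: Pa²(3L − a)/(6EI) = 3334/EI
Tip deflection under a unit load at Q: L³/(3EI) = 914.7/EI.
The prop prevents deflection at Q: R_Q = δ_0/δ_{QQ} = 3334/914.7 = 3.645 kN.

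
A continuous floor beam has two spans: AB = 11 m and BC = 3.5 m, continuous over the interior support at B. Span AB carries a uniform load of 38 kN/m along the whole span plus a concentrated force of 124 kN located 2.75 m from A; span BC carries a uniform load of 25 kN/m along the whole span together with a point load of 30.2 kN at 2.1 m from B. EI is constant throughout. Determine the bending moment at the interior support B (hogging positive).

M_B = 570.8 kN·m

Insert a hinge at B; M_B is the redundant, and each span becomes simply supported.
Rotations at B on the released spans (each span's end-slope, ×1/EI):
  span AB: UDL 38: wL³/(24EI) = 2107/EI
  span AB: point load 124 at a = 2.75: Pab(L + a)/(6LEI) = 586.1/EI
  span BC: UDL 25: wL³/(24EI) = 44.66/EI
  span BC: point load 30.2 at a = 2.1: Pab(L + b)/(6LEI) = 20.72/EI
  relative rotation θ_0 = (2694 + 65.38)/EI = 2759/EI
A unit hogging moment at B produces rotation L₁/(3EI) + L₂/(3EI) = 4.833/EI.
Slope continuity at B: θ_0 = M_B·4.833/EI, so M_B = 2759/4.833 = 570.8 kN·m (hogging).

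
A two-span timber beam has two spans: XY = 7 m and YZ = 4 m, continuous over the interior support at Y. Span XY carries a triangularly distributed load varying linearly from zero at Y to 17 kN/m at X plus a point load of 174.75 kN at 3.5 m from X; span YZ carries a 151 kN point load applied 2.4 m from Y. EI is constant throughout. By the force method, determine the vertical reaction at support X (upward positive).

Release continuity at Y by inserting a hinge; the redundant is the internal moment M_Y. The primary structure is two simply-supported spans XY and YZ.
Discontinuity in slope at Y on the released structure — sum the simple-span end rotations:
  span XY: triangular load, peak 17: 7w₀L³/(360EI) = 113.4/EI
  span XY: point load 174.75 at a = 3.5: Pab(L + a)/(6LEI) = 535.2/EI
  span YZ: point load 151 at a = 2.4: Pab(L + b)/(6LEI) = 135.3/EI
  relative rotation θ_0 = (648.6 + 135.3)/EI = 783.8/EI
A unit hogging moment at Y produces rotation L₁/(3EI) + L₂/(3EI) = 3.667/EI.
Slope continuity at Y: θ_0 = M_Y·3.667/EI, so M_Y = 783.8/3.667 = 213.8 kN·m (hogging).
Span XY, ΣM about X with M_Y applied at Y: R_Y^{XY}·7 = 750.5 + 213.8, so R_Y^{XY} = 137.7 kN and R_X = 234.2 − 137.7 = 96.5 kN.

R_X = 96.5 kN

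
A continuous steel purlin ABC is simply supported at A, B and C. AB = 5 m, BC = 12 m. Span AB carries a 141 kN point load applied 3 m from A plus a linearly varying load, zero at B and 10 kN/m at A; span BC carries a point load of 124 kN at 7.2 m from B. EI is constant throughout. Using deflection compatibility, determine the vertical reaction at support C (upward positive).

Release continuity at B by inserting a hinge; the redundant is the internal moment M_B. The primary structure is two simply-supported spans AB and BC.
Rotations at B on the released spans (each span's end-slope, ×1/EI):
  span AB: point load 141 at a = 3: Pab(L + a)/(6LEI) = 225.6/EI
  span AB: triangular load, peak 10: 7w₀L³/(360EI) = 24.31/EI
  span BC: point load 124 at a = 7.2: Pab(L + b)/(6LEI) = 999.9/EI
  relative rotation θ_0 = (249.9 + 999.9)/EI = 1250/EI
A unit hogging moment at B produces rotation L₁/(3EI) + L₂/(3EI) = 5.667/EI.
Compatibility: M_B·(L₁+L₂)/(3EI) = θ_0, giving M_B = 220.6 kN·m (hogging).
Span BC, ΣM about C: R_B^{BC}·12 = 595.2 + 220.6, so R_B^{BC} = 67.98 kN and R_C = 124 − 67.98 = 56.02 kN.

R_C = 56.02 kN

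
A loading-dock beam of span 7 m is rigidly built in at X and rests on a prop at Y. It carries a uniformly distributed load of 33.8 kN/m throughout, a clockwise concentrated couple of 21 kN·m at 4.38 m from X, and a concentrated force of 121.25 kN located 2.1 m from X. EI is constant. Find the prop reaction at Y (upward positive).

Release the roller at Y. Primary structure: cantilever fixed at X.
Deflection at Y on the released cantilever, summing each load's contribution:
  UDL 33.8: wL⁴/(8EI) = 10144/EI
  clockwise couple 21 at a = 4.38: M₀a(2L − a)/(2EI) = 442.4/EI
  point load 121.25 at a = 2.1: Pa²(3L − a)/(6EI) = 1684/EI
  δ_0 = 12271/EI
Flexibility coefficient — unit upward force at Y: δ_{YY} = L³/(3EI) = 114.3/EI.
Compatibility at Y: δ_0 − R_Y·δ_{YY} = 0, so R_Y = 12271/114.3 = 107.3 kN.

R_Y = 107.3 kN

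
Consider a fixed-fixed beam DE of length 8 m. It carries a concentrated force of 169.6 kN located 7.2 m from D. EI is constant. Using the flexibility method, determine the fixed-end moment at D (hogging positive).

M_D = 12.21 kN·m

Release both end moments; the primary structure is a simply-supported span DE with redundants M_D and M_E.
End rotations of the released simple span under the applied load (×1/EI):
  at D: point load 169.6 at a = 7.2: Pab(L + b)/(6LEI) = 179.1/EI
  at E: point load 169.6 at a = 7.2: Pab(L + a)/(6LEI) = 309.4/EI
  θ_D0 = 179.1/EI,  θ_E0 = 309.4/EI
Flexibility coefficients: a unit moment at one end gives L/(3EI) there and L/(6EI) at the far end, so f₁₁ = f₂₂ = 2.667/EI and f₁₂ = f₂₁ = 1.333/EI.
Compatibility — zero rotation at each built-in end:
  2.667 M_D + 1.333 M_E = 179.1
  1.333 M_D + 2.667 M_E = 309.4
Solving the pair gives M_D = 12.21 kN·m and M_E = 109.9 kN·m (hogging).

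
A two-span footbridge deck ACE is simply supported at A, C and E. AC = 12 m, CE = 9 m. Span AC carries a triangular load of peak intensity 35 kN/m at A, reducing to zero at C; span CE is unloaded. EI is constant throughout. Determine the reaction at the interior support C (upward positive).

R_C = 102.7 kN

Take M_C as the redundant. Released structure: two simple spans AC and CE with a hinge at C.
Rotations at C on the released spans (each span's end-slope, ×1/EI):
  span AC: triangular load, peak 35: 7w₀L³/(360EI) = 1176/EI
  relative rotation θ_0 = (1176 + 0)/EI = 1176/EI
A unit hogging moment at C produces rotation L₁/(3EI) + L₂/(3EI) = 7/EI.
Compatibility: M_C·(L₁+L₂)/(3EI) = θ_0, giving M_C = 168 kN·m (hogging).
Span AC, ΣM about A with M_C applied at C: R_C^{AC}·12 = 840 + 168, so R_C^{AC} = 84 kN and R_A = 210 − 84 = 126 kN.
Span CE, ΣM about E: R_C^{CE}·9 = 0 + 168, so R_C^{CE} = 18.67 kN and R_E = 0 − 18.67 = -18.67 kN.
R_C = 84 + 18.67 = 102.7 kN.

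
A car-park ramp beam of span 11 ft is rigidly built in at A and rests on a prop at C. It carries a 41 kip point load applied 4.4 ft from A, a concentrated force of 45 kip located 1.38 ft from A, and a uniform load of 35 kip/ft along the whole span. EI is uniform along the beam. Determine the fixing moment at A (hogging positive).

M_A = 666.9 kip·ft

Remove the prop at C; the released (primary) structure is a cantilever built in at A.
Primary-structure tip deflection at C by superposition:
  point load 41 at a = 4.4: Pa²(3L − a)/(6EI) = 3784/EI
  point load 45 at a = 1.38: Pa²(3L − a)/(6EI) = 451.6/EI
  UDL 35: wL⁴/(8EI) = 64054/EI
  δ_0 = 68290/EI
Tip deflection under a unit load at C: L³/(3EI) = 443.7/EI.
Compatibility at C: δ_0 − R_C·δ_{CC} = 0, so R_C = 68290/443.7 = 153.9 kip.
Moment equilibrium about A: M_A = Σ(load moments about A) − R_C·L = 2360 − 153.9×11 = 666.9 kip·ft.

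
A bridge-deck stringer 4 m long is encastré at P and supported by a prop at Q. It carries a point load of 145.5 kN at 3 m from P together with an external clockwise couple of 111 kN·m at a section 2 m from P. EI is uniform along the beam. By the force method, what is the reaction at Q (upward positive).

R_Q = 123.3 kN

Take the reaction at Q as the redundant and release it; the primary structure is a cantilever fixed at P.
Downward deflection at the released point Q due to the loads:
  point load 145.5 at a = 3: Pa²(3L − a)/(6EI) = 1964/EI
  clockwise couple 111 at a = 2: M₀a(2L − a)/(2EI) = 666/EI
  δ_0 = 2630/EI
Tip deflection under a unit load at Q: L³/(3EI) = 21.33/EI.
Compatibility at Q: δ_0 − R_Q·δ_{QQ} = 0, so R_Q = 2630/21.33 = 123.3 kN.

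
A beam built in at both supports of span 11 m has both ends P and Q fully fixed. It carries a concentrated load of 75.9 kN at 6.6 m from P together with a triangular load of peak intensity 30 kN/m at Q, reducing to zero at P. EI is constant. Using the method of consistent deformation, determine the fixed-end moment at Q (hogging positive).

M_Q = 301.7 kN·m

Release both end moments; the primary structure is a simply-supported span PQ with redundants M_P and M_Q.
On the primary (simply-supported) span, the end slopes from the loading are:
  at P: point load 75.9 at a = 6.6: Pab(L + b)/(6LEI) = 514.3/EI
  at Q: point load 75.9 at a = 6.6: Pab(L + a)/(6LEI) = 587.8/EI
  at P: triangular load, peak 30: 7w₀L³/(360EI) = 776.4/EI
  at Q: triangular load, peak 30: w₀L³/(45EI) = 887.3/EI
  θ_P0 = 1291/EI,  θ_Q0 = 1475/EI
Flexibility coefficients: a unit moment at one end gives L/(3EI) there and L/(6EI) at the far end, so f₁₁ = f₂₂ = 3.667/EI and f₁₂ = f₂₁ = 1.833/EI.
Compatibility — zero rotation at each built-in end:
  3.667 M_P + 1.833 M_Q = 1291
  1.833 M_P + 3.667 M_Q = 1475
Solving the pair gives M_P = 201.2 kN·m and M_Q = 301.7 kN·m (hogging).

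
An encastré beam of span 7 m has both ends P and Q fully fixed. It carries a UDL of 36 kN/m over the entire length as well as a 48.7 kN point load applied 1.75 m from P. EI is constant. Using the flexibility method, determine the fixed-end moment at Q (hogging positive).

M_Q = 163 kN·m

Release both end moments; the primary structure is a simply-supported span PQ with redundants M_P and M_Q.
Simple-span end rotations at P and Q under the given loads:
  at P: UDL 36: wL³/(24EI) = 514.5/EI
  at Q: UDL 36: wL³/(24EI) = 514.5/EI
  at P: point load 48.7 at a = 1.75: Pab(L + b)/(6LEI) = 130.5/EI
  at Q: point load 48.7 at a = 1.75: Pab(L + a)/(6LEI) = 93.21/EI
  θ_P0 = 645/EI,  θ_Q0 = 607.7/EI
Flexibility coefficients: a unit moment at one end gives L/(3EI) there and L/(6EI) at the far end, so f₁₁ = f₂₂ = 2.333/EI and f₁₂ = f₂₁ = 1.167/EI.
Compatibility — zero rotation at each built-in end:
  2.333 M_P + 1.167 M_Q = 645
  1.167 M_P + 2.333 M_Q = 607.7
Solving the pair gives M_P = 194.9 kN·m and M_Q = 163 kN·m (hogging).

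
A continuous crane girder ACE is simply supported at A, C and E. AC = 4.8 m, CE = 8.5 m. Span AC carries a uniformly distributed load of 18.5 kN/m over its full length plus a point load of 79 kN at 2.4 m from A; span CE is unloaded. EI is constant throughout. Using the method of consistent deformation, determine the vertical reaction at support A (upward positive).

Take M_C as the redundant. Released structure: two simple spans AC and CE with a hinge at C.
Discontinuity in slope at C on the released structure — sum the simple-span end rotations:
  span AC: UDL 18.5: wL³/(24EI) = 85.25/EI
  span AC: point load 79 at a = 2.4: Pab(L + a)/(6LEI) = 113.8/EI
  relative rotation θ_0 = (199 + 0)/EI = 199/EI
A unit hogging moment at C produces rotation L₁/(3EI) + L₂/(3EI) = 4.433/EI.
Slope continuity at C: θ_0 = M_C·4.433/EI, so M_C = 199/4.433 = 44.89 kN·m (hogging).
Span AC, ΣM about A with M_C applied at C: R_C^{AC}·4.8 = 402.7 + 44.89, so R_C^{AC} = 93.25 kN and R_A = 167.8 − 93.25 = 74.55 kN.

R_A = 74.55 kN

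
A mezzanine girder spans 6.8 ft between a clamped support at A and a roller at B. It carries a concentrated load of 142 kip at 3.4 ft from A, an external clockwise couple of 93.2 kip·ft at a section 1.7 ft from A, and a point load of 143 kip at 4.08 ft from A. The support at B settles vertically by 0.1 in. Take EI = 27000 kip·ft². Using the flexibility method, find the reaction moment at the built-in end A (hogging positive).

Choose R_B as the redundant. The primary structure is the cantilever fixed at A.
Primary-structure tip deflection at B by superposition:
  point load 142 at a = 3.4: Pa²(3L − a)/(6EI) = 4651/EI
  clockwise couple 93.2 at a = 1.7: M₀a(2L − a)/(2EI) = 942.7/EI
  point load 143 at a = 4.08: Pa²(3L − a)/(6EI) = 6475/EI
  δ_0 = 12068/EI
Flexibility coefficient — unit upward force at B: δ_{BB} = L³/(3EI) = 104.8/EI.
With EI = 27000 kip·ft²: δ_0 = 0.44698 ft and δ_{BB} = 0.003882 ft/kip.
Compatibility — the beam at B must follow the support down by 0.008333 ft: δ_0 − R_B·δ_{BB} = 0.008333, so R_B = (0.44698 − 0.008333)/0.003882 = 113 kip.
Moment equilibrium about A: M_A = Σ(load moments about A) − R_B·L = 1159 − 113×6.8 = 391 kip·ft.

M_A = 391 kip·ft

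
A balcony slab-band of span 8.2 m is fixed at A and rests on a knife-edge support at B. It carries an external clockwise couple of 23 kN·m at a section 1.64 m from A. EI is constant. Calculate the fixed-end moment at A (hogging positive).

Remove the prop at B; the released (primary) structure is a cantilever built in at A.
Deflection at B on the released cantilever, summing each load's contribution:
  clockwise couple 23 at a = 1.64: M₀a(2L − a)/(2EI) = 278.4/EI
Flexibility coefficient — unit upward force at B: δ_{BB} = L³/(3EI) = 183.8/EI.
Compatibility at B: δ_0 − R_B·δ_{BB} = 0, so R_B = 278.4/183.8 = 1.515 kN.
Moment equilibrium about A: M_A = Σ(load moments about A) − R_B·L = 23 − 1.515×8.2 = 10.58 kN·m.

M_A = 10.58 kN·m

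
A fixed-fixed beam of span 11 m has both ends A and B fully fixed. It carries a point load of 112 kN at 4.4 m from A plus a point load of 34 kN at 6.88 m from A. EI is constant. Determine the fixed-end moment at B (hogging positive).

Take the two fixed-end moments M_A, M_B as redundants; the released structure is the simple span AB.
End rotations of the released simple span under the applied load (×1/EI):
  at A: point load 112 at a = 4.4: Pab(L + b)/(6LEI) = 867.3/EI
  at B: point load 112 at a = 4.4: Pab(L + a)/(6LEI) = 758.9/EI
  at A: point load 34 at a = 6.88: Pab(L + b)/(6LEI) = 220.8/EI
  at B: point load 34 at a = 6.88: Pab(L + a)/(6LEI) = 261.1/EI
  θ_A0 = 1088/EI,  θ_B0 = 1020/EI
Flexibility coefficients: a unit moment at one end gives L/(3EI) there and L/(6EI) at the far end, so f₁₁ = f₂₂ = 3.667/EI and f₁₂ = f₂₁ = 1.833/EI.
Compatibility — zero rotation at each built-in end:
  3.667 M_A + 1.833 M_B = 1088
  1.833 M_A + 3.667 M_B = 1020
Solving the pair gives M_A = 210.2 kN·m and M_B = 173.1 kN·m (hogging).

M_B = 173.1 kN·m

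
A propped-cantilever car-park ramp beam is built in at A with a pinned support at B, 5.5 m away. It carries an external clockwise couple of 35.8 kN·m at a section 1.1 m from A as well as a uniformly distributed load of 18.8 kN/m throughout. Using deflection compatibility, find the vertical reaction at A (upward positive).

Choose R_B as the redundant. The primary structure is the cantilever fixed at A.
Free-end deflection of the primary structure under the applied loading (downward +):
  clockwise couple 35.8 at a = 1.1: M₀a(2L − a)/(2EI) = 194.9/EI
  UDL 18.8: wL⁴/(8EI) = 2150/EI
  δ_0 = 2345/EI
Flexibility coefficient — unit upward force at B: δ_{BB} = L³/(3EI) = 55.46/EI.
The prop prevents deflection at B: R_B = δ_0/δ_{BB} = 2345/55.46 = 42.29 kN.
Vertical equilibrium: R_A = ΣP − R_B = 103.4 − 42.29 = 61.11 kN.

R_A = 61.11 kN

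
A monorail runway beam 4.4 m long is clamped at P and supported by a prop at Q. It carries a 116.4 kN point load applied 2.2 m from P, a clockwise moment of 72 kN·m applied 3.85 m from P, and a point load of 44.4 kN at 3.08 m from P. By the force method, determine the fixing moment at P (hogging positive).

Choose R_Q as the redundant. The primary structure is the cantilever fixed at P.
Primary-structure tip deflection at Q by superposition:
  point load 116.4 at a = 2.2: Pa²(3L − a)/(6EI) = 1033/EI
  clockwise couple 72 at a = 3.85: M₀a(2L − a)/(2EI) = 686.1/EI
  point load 44.4 at a = 3.08: Pa²(3L − a)/(6EI) = 710.4/EI
  δ_0 = 2429/EI
Tip deflection under a unit load at Q: L³/(3EI) = 28.39/EI.
Compatibility at Q: δ_0 − R_Q·δ_{QQ} = 0, so R_Q = 2429/28.39 = 85.56 kN.
Moment equilibrium about P: M_P = Σ(load moments about P) − R_Q·L = 464.8 − 85.56×4.4 = 88.38 kN·m.

M_P = 88.38 kN·m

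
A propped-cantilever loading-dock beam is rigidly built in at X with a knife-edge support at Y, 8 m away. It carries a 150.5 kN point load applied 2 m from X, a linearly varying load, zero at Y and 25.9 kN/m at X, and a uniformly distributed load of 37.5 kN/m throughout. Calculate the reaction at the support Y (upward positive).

Release the roller at Y. Primary structure: cantilever fixed at X.
Deflection at Y on the released cantilever, summing each load's contribution:
  point load 150.5 at a = 2: Pa²(3L − a)/(6EI) = 2207/EI
  triangular load, peak 25.9 at the fixed end: w₀L⁴/(30EI) = 3536/EI
  UDL 37.5: wL⁴/(8EI) = 19200/EI
  δ_0 = 24944/EI
Flexibility coefficient — unit upward force at Y: δ_{YY} = L³/(3EI) = 170.7/EI.
Compatibility at Y: δ_0 − R_Y·δ_{YY} = 0, so R_Y = 24944/170.7 = 146.2 kN.

R_Y = 146.2 kN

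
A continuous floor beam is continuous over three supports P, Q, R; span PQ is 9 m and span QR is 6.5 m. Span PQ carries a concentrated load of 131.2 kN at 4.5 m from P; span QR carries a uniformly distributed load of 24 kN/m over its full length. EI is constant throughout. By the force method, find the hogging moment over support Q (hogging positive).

M_Q = 181.7 kN·m

Release continuity at Q by inserting a hinge; the redundant is the internal moment M_Q. The primary structure is two simply-supported spans PQ and QR.
End slopes at the hinge Q, treating each span as simply supported:
  span PQ: point load 131.2 at a = 4.5: Pab(L + a)/(6LEI) = 664.2/EI
  span QR: UDL 24: wL³/(24EI) = 274.6/EI
  relative rotation θ_0 = (664.2 + 274.6)/EI = 938.8/EI
A unit hogging moment at Q produces rotation L₁/(3EI) + L₂/(3EI) = 5.167/EI.
Slope continuity at Q: θ_0 = M_Q·5.167/EI, so M_Q = 938.8/5.167 = 181.7 kN·m (hogging).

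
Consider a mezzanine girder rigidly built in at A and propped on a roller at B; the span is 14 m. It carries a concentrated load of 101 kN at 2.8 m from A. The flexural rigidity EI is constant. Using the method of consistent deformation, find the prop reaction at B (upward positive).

Take the reaction at B as the redundant and release it; the primary structure is a cantilever fixed at A.
Free-end deflection of the primary structure under the applied loading (downward +):
  point load 101 at a = 2.8: Pa²(3L − a)/(6EI) = 5173/EI
Flexibility coefficient — unit upward force at B: δ_{BB} = L³/(3EI) = 914.7/EI.
Compatibility at B: δ_0 − R_B·δ_{BB} = 0, so R_B = 5173/914.7 = 5.656 kN.

R_B = 5.656 kN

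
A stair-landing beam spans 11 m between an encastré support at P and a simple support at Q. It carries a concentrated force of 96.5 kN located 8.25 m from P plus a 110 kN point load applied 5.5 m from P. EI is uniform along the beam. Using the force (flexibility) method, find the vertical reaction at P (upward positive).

Remove the prop at Q; the released (primary) structure is a cantilever built in at P.
Downward deflection at the released point Q due to the loads:
  point load 96.5 at a = 8.25: Pa²(3L − a)/(6EI) = 27093/EI
  point load 110 at a = 5.5: Pa²(3L − a)/(6EI) = 15251/EI
  δ_0 = 42344/EI
Flexibility coefficient — unit upward force at Q: δ_{QQ} = L³/(3EI) = 443.7/EI.
The prop prevents deflection at Q: R_Q = δ_0/δ_{QQ} = 42344/443.7 = 95.44 kN.
Vertical equilibrium: R_P = ΣP − R_Q = 206.5 − 95.44 = 111.1 kN.

R_P = 111.1 kN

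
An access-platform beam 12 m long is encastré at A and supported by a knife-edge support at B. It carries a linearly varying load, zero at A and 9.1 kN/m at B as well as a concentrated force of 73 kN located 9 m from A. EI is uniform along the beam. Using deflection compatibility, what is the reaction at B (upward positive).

R_B = 76.23 kN

Choose R_B as the redundant. The primary structure is the cantilever fixed at A.
Free-end deflection of the primary structure under the applied loading (downward +):
  triangular load, peak 9.1 at the free end: 11w₀L⁴/(120EI) = 17297/EI
  point load 73 at a = 9: Pa²(3L − a)/(6EI) = 26608/EI
  δ_0 = 43906/EI
Flexibility coefficient — unit upward force at B: δ_{BB} = L³/(3EI) = 576/EI.
The prop prevents deflection at B: R_B = δ_0/δ_{BB} = 43906/576 = 76.23 kN.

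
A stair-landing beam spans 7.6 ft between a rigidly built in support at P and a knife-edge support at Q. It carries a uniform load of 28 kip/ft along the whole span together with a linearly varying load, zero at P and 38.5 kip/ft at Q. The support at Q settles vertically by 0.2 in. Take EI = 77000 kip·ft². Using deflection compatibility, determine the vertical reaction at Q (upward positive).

Remove the prop at Q; the released (primary) structure is a cantilever built in at P.
Free-end deflection of the primary structure under the applied loading (downward +):
  UDL 28: wL⁴/(8EI) = 11677/EI
  triangular load, peak 38.5 at the free end: 11w₀L⁴/(120EI) = 11774/EI
  δ_0 = 23451/EI
Tip deflection under a unit load at Q: L³/(3EI) = 146.3/EI.
With EI = 77000 kip·ft²: δ_0 = 0.30456 ft and δ_{QQ} = 0.0019 ft/kip.
Compatibility — the beam at Q must follow the support down by 0.01667 ft: δ_0 − R_Q·δ_{QQ} = 0.01667, so R_Q = (0.30456 − 0.01667)/0.0019 = 151.5 kip.

R_Q = 151.5 kip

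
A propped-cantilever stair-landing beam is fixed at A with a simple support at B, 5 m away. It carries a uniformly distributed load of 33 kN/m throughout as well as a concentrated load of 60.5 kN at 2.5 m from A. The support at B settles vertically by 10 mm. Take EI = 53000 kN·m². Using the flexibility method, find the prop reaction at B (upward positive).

Remove the prop at B; the released (primary) structure is a cantilever built in at A.
Deflection at B on the released cantilever, summing each load's contribution:
  UDL 33: wL⁴/(8EI) = 2578/EI
  point load 60.5 at a = 2.5: Pa²(3L − a)/(6EI) = 787.8/EI
  δ_0 = 3366/EI
Tip deflection under a unit load at B: L³/(3EI) = 41.67/EI.
With EI = 53000 kN·m²: δ_0 = 0.063507 m and δ_{BB} = 0.000786 m/kN.
Compatibility — the beam at B must follow the support down by 0.01 m: δ_0 − R_B·δ_{BB} = 0.01, so R_B = (0.063507 − 0.01)/0.000786 = 68.06 kN.

R_B = 68.06 kN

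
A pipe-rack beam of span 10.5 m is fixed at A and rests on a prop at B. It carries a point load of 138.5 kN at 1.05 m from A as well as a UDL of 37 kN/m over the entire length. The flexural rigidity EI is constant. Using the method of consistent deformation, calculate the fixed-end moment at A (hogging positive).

M_A = 634.2 kN·m

Take the reaction at B as the redundant and release it; the primary structure is a cantilever fixed at A.
Free-end deflection of the primary structure under the applied loading (downward +):
  point load 138.5 at a = 1.05: Pa²(3L − a)/(6EI) = 774.9/EI
  UDL 37: wL⁴/(8EI) = 56217/EI
  δ_0 = 56992/EI
Flexibility coefficient — unit upward force at B: δ_{BB} = L³/(3EI) = 385.9/EI.
Compatibility at B: δ_0 − R_B·δ_{BB} = 0, so R_B = 56992/385.9 = 147.7 kN.
Moment equilibrium about A: M_A = Σ(load moments about A) − R_B·L = 2185 − 147.7×10.5 = 634.2 kN·m.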